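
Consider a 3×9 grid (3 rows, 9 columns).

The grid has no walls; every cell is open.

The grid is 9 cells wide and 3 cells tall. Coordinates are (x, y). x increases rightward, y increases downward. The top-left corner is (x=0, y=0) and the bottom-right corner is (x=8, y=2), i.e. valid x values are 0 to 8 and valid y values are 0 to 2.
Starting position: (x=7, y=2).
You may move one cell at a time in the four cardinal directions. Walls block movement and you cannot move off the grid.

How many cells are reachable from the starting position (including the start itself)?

Answer: Reachable cells: 27

Derivation:
BFS flood-fill from (x=7, y=2):
  Distance 0: (x=7, y=2)
  Distance 1: (x=7, y=1), (x=6, y=2), (x=8, y=2)
  Distance 2: (x=7, y=0), (x=6, y=1), (x=8, y=1), (x=5, y=2)
  Distance 3: (x=6, y=0), (x=8, y=0), (x=5, y=1), (x=4, y=2)
  Distance 4: (x=5, y=0), (x=4, y=1), (x=3, y=2)
  Distance 5: (x=4, y=0), (x=3, y=1), (x=2, y=2)
  Distance 6: (x=3, y=0), (x=2, y=1), (x=1, y=2)
  Distance 7: (x=2, y=0), (x=1, y=1), (x=0, y=2)
  Distance 8: (x=1, y=0), (x=0, y=1)
  Distance 9: (x=0, y=0)
Total reachable: 27 (grid has 27 open cells total)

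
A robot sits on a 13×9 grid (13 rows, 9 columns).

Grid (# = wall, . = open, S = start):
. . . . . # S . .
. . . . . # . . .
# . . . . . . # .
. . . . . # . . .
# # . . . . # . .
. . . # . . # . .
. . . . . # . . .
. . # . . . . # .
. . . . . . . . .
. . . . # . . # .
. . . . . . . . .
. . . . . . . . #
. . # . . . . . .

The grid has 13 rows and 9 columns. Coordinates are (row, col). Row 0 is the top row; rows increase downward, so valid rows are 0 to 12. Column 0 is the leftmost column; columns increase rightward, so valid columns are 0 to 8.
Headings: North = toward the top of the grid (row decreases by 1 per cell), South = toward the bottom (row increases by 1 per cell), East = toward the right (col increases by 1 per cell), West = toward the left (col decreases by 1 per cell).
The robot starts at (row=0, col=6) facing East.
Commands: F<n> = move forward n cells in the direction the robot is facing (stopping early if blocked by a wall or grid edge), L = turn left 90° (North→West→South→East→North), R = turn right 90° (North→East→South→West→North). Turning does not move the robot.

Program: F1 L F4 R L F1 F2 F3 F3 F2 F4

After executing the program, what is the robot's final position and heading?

Start: (row=0, col=6), facing East
  F1: move forward 1, now at (row=0, col=7)
  L: turn left, now facing North
  F4: move forward 0/4 (blocked), now at (row=0, col=7)
  R: turn right, now facing East
  L: turn left, now facing North
  F1: move forward 0/1 (blocked), now at (row=0, col=7)
  F2: move forward 0/2 (blocked), now at (row=0, col=7)
  F3: move forward 0/3 (blocked), now at (row=0, col=7)
  F3: move forward 0/3 (blocked), now at (row=0, col=7)
  F2: move forward 0/2 (blocked), now at (row=0, col=7)
  F4: move forward 0/4 (blocked), now at (row=0, col=7)
Final: (row=0, col=7), facing North

Answer: Final position: (row=0, col=7), facing North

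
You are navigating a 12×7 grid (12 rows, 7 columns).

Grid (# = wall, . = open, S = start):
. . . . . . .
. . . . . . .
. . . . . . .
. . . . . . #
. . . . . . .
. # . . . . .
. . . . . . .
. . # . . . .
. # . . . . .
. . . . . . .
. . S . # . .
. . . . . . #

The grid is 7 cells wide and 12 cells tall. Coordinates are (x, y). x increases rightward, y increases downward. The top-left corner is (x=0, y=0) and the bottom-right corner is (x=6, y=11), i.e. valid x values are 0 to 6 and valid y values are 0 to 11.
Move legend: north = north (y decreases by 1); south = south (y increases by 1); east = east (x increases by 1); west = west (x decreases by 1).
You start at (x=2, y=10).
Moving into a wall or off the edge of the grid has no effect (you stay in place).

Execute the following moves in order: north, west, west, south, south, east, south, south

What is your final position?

Answer: Final position: (x=1, y=11)

Derivation:
Start: (x=2, y=10)
  north (north): (x=2, y=10) -> (x=2, y=9)
  west (west): (x=2, y=9) -> (x=1, y=9)
  west (west): (x=1, y=9) -> (x=0, y=9)
  south (south): (x=0, y=9) -> (x=0, y=10)
  south (south): (x=0, y=10) -> (x=0, y=11)
  east (east): (x=0, y=11) -> (x=1, y=11)
  south (south): blocked, stay at (x=1, y=11)
  south (south): blocked, stay at (x=1, y=11)
Final: (x=1, y=11)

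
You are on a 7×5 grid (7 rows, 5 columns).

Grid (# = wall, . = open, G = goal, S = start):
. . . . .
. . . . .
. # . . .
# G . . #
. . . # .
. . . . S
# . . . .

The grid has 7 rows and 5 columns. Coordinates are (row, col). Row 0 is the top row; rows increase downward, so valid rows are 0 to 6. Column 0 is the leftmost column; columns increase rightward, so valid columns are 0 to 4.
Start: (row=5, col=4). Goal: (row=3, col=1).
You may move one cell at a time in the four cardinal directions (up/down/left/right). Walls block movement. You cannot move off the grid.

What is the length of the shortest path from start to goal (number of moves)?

BFS from (row=5, col=4) until reaching (row=3, col=1):
  Distance 0: (row=5, col=4)
  Distance 1: (row=4, col=4), (row=5, col=3), (row=6, col=4)
  Distance 2: (row=5, col=2), (row=6, col=3)
  Distance 3: (row=4, col=2), (row=5, col=1), (row=6, col=2)
  Distance 4: (row=3, col=2), (row=4, col=1), (row=5, col=0), (row=6, col=1)
  Distance 5: (row=2, col=2), (row=3, col=1), (row=3, col=3), (row=4, col=0)  <- goal reached here
One shortest path (5 moves): (row=5, col=4) -> (row=5, col=3) -> (row=5, col=2) -> (row=5, col=1) -> (row=4, col=1) -> (row=3, col=1)

Answer: Shortest path length: 5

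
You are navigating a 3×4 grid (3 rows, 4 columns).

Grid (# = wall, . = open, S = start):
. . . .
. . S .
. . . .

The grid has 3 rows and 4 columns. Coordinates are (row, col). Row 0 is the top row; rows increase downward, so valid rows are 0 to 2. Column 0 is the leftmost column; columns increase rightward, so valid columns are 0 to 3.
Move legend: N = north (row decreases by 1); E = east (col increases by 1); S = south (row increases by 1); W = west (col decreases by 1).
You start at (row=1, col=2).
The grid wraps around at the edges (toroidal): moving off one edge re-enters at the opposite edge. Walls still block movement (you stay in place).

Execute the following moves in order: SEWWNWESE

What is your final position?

Start: (row=1, col=2)
  S (south): (row=1, col=2) -> (row=2, col=2)
  E (east): (row=2, col=2) -> (row=2, col=3)
  W (west): (row=2, col=3) -> (row=2, col=2)
  W (west): (row=2, col=2) -> (row=2, col=1)
  N (north): (row=2, col=1) -> (row=1, col=1)
  W (west): (row=1, col=1) -> (row=1, col=0)
  E (east): (row=1, col=0) -> (row=1, col=1)
  S (south): (row=1, col=1) -> (row=2, col=1)
  E (east): (row=2, col=1) -> (row=2, col=2)
Final: (row=2, col=2)

Answer: Final position: (row=2, col=2)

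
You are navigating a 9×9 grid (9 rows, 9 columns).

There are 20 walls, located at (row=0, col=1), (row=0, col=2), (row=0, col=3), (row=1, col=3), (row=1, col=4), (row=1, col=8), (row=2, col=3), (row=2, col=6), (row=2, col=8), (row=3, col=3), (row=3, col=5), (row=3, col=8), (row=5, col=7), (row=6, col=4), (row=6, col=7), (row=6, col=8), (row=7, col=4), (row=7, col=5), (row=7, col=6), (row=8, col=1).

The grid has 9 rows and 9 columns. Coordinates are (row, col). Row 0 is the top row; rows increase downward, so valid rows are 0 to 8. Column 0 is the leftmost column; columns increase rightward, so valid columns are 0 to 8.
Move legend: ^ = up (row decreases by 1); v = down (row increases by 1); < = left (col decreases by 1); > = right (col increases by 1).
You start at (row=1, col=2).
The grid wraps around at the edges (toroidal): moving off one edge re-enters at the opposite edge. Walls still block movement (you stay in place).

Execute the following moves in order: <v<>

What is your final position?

Start: (row=1, col=2)
  < (left): (row=1, col=2) -> (row=1, col=1)
  v (down): (row=1, col=1) -> (row=2, col=1)
  < (left): (row=2, col=1) -> (row=2, col=0)
  > (right): (row=2, col=0) -> (row=2, col=1)
Final: (row=2, col=1)

Answer: Final position: (row=2, col=1)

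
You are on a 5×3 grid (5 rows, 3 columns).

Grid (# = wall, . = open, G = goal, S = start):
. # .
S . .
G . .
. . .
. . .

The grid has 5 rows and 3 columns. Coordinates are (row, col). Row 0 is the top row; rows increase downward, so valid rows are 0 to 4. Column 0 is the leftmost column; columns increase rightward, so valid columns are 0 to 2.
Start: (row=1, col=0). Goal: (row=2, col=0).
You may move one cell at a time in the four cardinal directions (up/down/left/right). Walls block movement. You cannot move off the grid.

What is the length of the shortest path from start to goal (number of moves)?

BFS from (row=1, col=0) until reaching (row=2, col=0):
  Distance 0: (row=1, col=0)
  Distance 1: (row=0, col=0), (row=1, col=1), (row=2, col=0)  <- goal reached here
One shortest path (1 moves): (row=1, col=0) -> (row=2, col=0)

Answer: Shortest path length: 1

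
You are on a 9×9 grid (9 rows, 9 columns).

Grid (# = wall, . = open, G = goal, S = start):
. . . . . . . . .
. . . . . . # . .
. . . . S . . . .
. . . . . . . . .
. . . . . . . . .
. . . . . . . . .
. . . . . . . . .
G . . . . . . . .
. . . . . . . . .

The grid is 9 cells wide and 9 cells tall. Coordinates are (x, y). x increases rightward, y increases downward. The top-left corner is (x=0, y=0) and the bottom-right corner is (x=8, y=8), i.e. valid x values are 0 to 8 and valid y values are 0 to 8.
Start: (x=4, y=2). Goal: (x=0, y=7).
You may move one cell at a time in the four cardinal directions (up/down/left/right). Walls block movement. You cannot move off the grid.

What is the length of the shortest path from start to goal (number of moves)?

Answer: Shortest path length: 9

Derivation:
BFS from (x=4, y=2) until reaching (x=0, y=7):
  Distance 0: (x=4, y=2)
  Distance 1: (x=4, y=1), (x=3, y=2), (x=5, y=2), (x=4, y=3)
  Distance 2: (x=4, y=0), (x=3, y=1), (x=5, y=1), (x=2, y=2), (x=6, y=2), (x=3, y=3), (x=5, y=3), (x=4, y=4)
  Distance 3: (x=3, y=0), (x=5, y=0), (x=2, y=1), (x=1, y=2), (x=7, y=2), (x=2, y=3), (x=6, y=3), (x=3, y=4), (x=5, y=4), (x=4, y=5)
  Distance 4: (x=2, y=0), (x=6, y=0), (x=1, y=1), (x=7, y=1), (x=0, y=2), (x=8, y=2), (x=1, y=3), (x=7, y=3), (x=2, y=4), (x=6, y=4), (x=3, y=5), (x=5, y=5), (x=4, y=6)
  Distance 5: (x=1, y=0), (x=7, y=0), (x=0, y=1), (x=8, y=1), (x=0, y=3), (x=8, y=3), (x=1, y=4), (x=7, y=4), (x=2, y=5), (x=6, y=5), (x=3, y=6), (x=5, y=6), (x=4, y=7)
  Distance 6: (x=0, y=0), (x=8, y=0), (x=0, y=4), (x=8, y=4), (x=1, y=5), (x=7, y=5), (x=2, y=6), (x=6, y=6), (x=3, y=7), (x=5, y=7), (x=4, y=8)
  Distance 7: (x=0, y=5), (x=8, y=5), (x=1, y=6), (x=7, y=6), (x=2, y=7), (x=6, y=7), (x=3, y=8), (x=5, y=8)
  Distance 8: (x=0, y=6), (x=8, y=6), (x=1, y=7), (x=7, y=7), (x=2, y=8), (x=6, y=8)
  Distance 9: (x=0, y=7), (x=8, y=7), (x=1, y=8), (x=7, y=8)  <- goal reached here
One shortest path (9 moves): (x=4, y=2) -> (x=3, y=2) -> (x=2, y=2) -> (x=1, y=2) -> (x=0, y=2) -> (x=0, y=3) -> (x=0, y=4) -> (x=0, y=5) -> (x=0, y=6) -> (x=0, y=7)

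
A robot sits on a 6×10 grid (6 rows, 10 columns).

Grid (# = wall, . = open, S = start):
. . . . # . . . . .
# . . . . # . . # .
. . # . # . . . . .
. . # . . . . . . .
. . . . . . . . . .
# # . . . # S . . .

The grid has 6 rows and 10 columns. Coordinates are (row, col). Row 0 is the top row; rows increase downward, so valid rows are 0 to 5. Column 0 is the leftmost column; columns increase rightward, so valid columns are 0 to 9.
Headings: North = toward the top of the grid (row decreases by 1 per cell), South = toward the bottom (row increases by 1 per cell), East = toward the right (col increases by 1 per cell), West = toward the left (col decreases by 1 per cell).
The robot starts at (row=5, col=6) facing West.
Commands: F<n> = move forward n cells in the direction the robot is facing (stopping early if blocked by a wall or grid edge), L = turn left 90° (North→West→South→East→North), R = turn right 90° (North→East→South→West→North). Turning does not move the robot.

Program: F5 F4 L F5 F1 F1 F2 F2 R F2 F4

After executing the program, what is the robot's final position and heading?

Answer: Final position: (row=5, col=6), facing West

Derivation:
Start: (row=5, col=6), facing West
  F5: move forward 0/5 (blocked), now at (row=5, col=6)
  F4: move forward 0/4 (blocked), now at (row=5, col=6)
  L: turn left, now facing South
  F5: move forward 0/5 (blocked), now at (row=5, col=6)
  F1: move forward 0/1 (blocked), now at (row=5, col=6)
  F1: move forward 0/1 (blocked), now at (row=5, col=6)
  F2: move forward 0/2 (blocked), now at (row=5, col=6)
  F2: move forward 0/2 (blocked), now at (row=5, col=6)
  R: turn right, now facing West
  F2: move forward 0/2 (blocked), now at (row=5, col=6)
  F4: move forward 0/4 (blocked), now at (row=5, col=6)
Final: (row=5, col=6), facing West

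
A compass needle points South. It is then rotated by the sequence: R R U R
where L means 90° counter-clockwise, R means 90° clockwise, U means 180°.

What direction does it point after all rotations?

Answer: Final heading: West

Derivation:
Start: South
  R (right (90° clockwise)) -> West
  R (right (90° clockwise)) -> North
  U (U-turn (180°)) -> South
  R (right (90° clockwise)) -> West
Final: West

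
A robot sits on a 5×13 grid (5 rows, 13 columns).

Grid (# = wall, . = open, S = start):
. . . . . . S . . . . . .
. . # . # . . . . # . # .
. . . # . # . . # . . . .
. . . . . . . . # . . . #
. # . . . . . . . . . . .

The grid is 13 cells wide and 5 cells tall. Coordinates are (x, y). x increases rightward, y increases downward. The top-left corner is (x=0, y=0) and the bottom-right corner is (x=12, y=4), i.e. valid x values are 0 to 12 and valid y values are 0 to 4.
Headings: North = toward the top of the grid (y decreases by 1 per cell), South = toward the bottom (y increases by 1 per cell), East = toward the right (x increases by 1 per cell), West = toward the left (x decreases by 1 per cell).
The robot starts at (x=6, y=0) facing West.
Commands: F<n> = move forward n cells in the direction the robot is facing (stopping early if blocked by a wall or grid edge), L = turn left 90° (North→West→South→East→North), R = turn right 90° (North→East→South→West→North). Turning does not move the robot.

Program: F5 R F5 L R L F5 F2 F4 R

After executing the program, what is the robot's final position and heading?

Start: (x=6, y=0), facing West
  F5: move forward 5, now at (x=1, y=0)
  R: turn right, now facing North
  F5: move forward 0/5 (blocked), now at (x=1, y=0)
  L: turn left, now facing West
  R: turn right, now facing North
  L: turn left, now facing West
  F5: move forward 1/5 (blocked), now at (x=0, y=0)
  F2: move forward 0/2 (blocked), now at (x=0, y=0)
  F4: move forward 0/4 (blocked), now at (x=0, y=0)
  R: turn right, now facing North
Final: (x=0, y=0), facing North

Answer: Final position: (x=0, y=0), facing North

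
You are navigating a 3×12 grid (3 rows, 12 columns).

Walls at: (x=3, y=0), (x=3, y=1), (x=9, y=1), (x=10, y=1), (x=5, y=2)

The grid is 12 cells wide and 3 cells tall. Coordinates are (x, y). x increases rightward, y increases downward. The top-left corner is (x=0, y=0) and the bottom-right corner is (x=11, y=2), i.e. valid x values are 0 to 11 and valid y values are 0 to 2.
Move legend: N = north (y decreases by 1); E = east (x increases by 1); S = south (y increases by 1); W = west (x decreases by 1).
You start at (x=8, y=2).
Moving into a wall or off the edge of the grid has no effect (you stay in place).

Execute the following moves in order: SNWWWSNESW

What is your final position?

Start: (x=8, y=2)
  S (south): blocked, stay at (x=8, y=2)
  N (north): (x=8, y=2) -> (x=8, y=1)
  W (west): (x=8, y=1) -> (x=7, y=1)
  W (west): (x=7, y=1) -> (x=6, y=1)
  W (west): (x=6, y=1) -> (x=5, y=1)
  S (south): blocked, stay at (x=5, y=1)
  N (north): (x=5, y=1) -> (x=5, y=0)
  E (east): (x=5, y=0) -> (x=6, y=0)
  S (south): (x=6, y=0) -> (x=6, y=1)
  W (west): (x=6, y=1) -> (x=5, y=1)
Final: (x=5, y=1)

Answer: Final position: (x=5, y=1)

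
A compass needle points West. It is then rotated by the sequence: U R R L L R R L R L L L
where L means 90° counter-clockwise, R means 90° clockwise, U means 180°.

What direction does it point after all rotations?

Answer: Final heading: North

Derivation:
Start: West
  U (U-turn (180°)) -> East
  R (right (90° clockwise)) -> South
  R (right (90° clockwise)) -> West
  L (left (90° counter-clockwise)) -> South
  L (left (90° counter-clockwise)) -> East
  R (right (90° clockwise)) -> South
  R (right (90° clockwise)) -> West
  L (left (90° counter-clockwise)) -> South
  R (right (90° clockwise)) -> West
  L (left (90° counter-clockwise)) -> South
  L (left (90° counter-clockwise)) -> East
  L (left (90° counter-clockwise)) -> North
Final: North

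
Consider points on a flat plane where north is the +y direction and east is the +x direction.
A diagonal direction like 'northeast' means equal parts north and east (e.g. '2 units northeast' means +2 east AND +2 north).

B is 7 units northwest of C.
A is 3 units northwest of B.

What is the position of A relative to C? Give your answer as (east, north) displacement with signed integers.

Answer: A is at (east=-10, north=10) relative to C.

Derivation:
Place C at the origin (east=0, north=0).
  B is 7 units northwest of C: delta (east=-7, north=+7); B at (east=-7, north=7).
  A is 3 units northwest of B: delta (east=-3, north=+3); A at (east=-10, north=10).
Therefore A relative to C: (east=-10, north=10).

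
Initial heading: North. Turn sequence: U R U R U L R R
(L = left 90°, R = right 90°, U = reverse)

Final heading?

Start: North
  U (U-turn (180°)) -> South
  R (right (90° clockwise)) -> West
  U (U-turn (180°)) -> East
  R (right (90° clockwise)) -> South
  U (U-turn (180°)) -> North
  L (left (90° counter-clockwise)) -> West
  R (right (90° clockwise)) -> North
  R (right (90° clockwise)) -> East
Final: East

Answer: Final heading: East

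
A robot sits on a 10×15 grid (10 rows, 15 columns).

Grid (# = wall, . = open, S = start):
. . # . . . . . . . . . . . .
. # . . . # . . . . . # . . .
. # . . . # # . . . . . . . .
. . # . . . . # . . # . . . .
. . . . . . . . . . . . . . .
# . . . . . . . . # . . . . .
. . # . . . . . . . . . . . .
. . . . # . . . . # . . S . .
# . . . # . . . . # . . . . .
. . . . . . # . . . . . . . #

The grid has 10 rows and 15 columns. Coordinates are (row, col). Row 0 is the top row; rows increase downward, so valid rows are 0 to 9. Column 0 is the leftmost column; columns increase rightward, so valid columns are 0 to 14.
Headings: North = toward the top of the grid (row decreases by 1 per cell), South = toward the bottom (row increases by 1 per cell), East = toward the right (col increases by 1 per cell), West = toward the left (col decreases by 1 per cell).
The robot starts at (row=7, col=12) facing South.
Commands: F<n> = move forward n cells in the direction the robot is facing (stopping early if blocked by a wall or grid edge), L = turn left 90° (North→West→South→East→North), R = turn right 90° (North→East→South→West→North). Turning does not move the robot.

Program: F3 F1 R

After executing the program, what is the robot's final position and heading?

Start: (row=7, col=12), facing South
  F3: move forward 2/3 (blocked), now at (row=9, col=12)
  F1: move forward 0/1 (blocked), now at (row=9, col=12)
  R: turn right, now facing West
Final: (row=9, col=12), facing West

Answer: Final position: (row=9, col=12), facing West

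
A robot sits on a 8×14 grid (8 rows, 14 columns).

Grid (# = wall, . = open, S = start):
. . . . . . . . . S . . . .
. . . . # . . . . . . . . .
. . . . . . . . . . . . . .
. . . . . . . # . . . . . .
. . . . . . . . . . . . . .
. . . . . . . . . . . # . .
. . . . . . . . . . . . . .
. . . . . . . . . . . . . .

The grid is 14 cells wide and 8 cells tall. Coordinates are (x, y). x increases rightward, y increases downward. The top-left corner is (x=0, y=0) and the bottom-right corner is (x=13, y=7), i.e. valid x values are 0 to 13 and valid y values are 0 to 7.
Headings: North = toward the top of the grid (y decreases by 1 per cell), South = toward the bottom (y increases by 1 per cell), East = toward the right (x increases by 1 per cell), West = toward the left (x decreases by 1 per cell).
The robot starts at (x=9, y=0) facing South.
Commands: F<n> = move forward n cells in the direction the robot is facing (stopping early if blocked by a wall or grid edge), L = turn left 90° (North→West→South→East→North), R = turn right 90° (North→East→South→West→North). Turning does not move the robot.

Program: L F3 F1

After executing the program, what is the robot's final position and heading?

Start: (x=9, y=0), facing South
  L: turn left, now facing East
  F3: move forward 3, now at (x=12, y=0)
  F1: move forward 1, now at (x=13, y=0)
Final: (x=13, y=0), facing East

Answer: Final position: (x=13, y=0), facing East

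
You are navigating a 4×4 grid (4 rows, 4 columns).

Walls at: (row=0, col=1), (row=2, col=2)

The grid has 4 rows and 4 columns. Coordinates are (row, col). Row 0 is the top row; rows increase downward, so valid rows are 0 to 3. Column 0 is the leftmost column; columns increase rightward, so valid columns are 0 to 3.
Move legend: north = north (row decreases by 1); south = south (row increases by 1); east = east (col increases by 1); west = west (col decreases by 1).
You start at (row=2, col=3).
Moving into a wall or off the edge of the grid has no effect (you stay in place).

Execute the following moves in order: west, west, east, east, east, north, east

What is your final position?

Answer: Final position: (row=1, col=3)

Derivation:
Start: (row=2, col=3)
  west (west): blocked, stay at (row=2, col=3)
  west (west): blocked, stay at (row=2, col=3)
  [×3]east (east): blocked, stay at (row=2, col=3)
  north (north): (row=2, col=3) -> (row=1, col=3)
  east (east): blocked, stay at (row=1, col=3)
Final: (row=1, col=3)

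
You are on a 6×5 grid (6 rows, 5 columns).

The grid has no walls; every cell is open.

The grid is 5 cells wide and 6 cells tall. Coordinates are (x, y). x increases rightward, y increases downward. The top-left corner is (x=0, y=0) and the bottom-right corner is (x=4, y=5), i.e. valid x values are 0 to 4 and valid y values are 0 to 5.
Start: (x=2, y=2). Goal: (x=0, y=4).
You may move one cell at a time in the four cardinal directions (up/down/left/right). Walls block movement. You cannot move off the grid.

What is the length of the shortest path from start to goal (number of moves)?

BFS from (x=2, y=2) until reaching (x=0, y=4):
  Distance 0: (x=2, y=2)
  Distance 1: (x=2, y=1), (x=1, y=2), (x=3, y=2), (x=2, y=3)
  Distance 2: (x=2, y=0), (x=1, y=1), (x=3, y=1), (x=0, y=2), (x=4, y=2), (x=1, y=3), (x=3, y=3), (x=2, y=4)
  Distance 3: (x=1, y=0), (x=3, y=0), (x=0, y=1), (x=4, y=1), (x=0, y=3), (x=4, y=3), (x=1, y=4), (x=3, y=4), (x=2, y=5)
  Distance 4: (x=0, y=0), (x=4, y=0), (x=0, y=4), (x=4, y=4), (x=1, y=5), (x=3, y=5)  <- goal reached here
One shortest path (4 moves): (x=2, y=2) -> (x=1, y=2) -> (x=0, y=2) -> (x=0, y=3) -> (x=0, y=4)

Answer: Shortest path length: 4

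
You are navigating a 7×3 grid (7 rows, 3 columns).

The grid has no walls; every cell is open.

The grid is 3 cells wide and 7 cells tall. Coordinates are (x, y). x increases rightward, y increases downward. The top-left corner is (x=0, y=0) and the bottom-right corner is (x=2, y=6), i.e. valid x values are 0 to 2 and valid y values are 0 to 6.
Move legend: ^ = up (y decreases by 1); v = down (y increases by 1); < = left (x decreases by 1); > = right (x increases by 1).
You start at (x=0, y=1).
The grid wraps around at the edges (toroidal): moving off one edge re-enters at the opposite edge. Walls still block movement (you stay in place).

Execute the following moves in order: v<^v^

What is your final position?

Answer: Final position: (x=2, y=1)

Derivation:
Start: (x=0, y=1)
  v (down): (x=0, y=1) -> (x=0, y=2)
  < (left): (x=0, y=2) -> (x=2, y=2)
  ^ (up): (x=2, y=2) -> (x=2, y=1)
  v (down): (x=2, y=1) -> (x=2, y=2)
  ^ (up): (x=2, y=2) -> (x=2, y=1)
Final: (x=2, y=1)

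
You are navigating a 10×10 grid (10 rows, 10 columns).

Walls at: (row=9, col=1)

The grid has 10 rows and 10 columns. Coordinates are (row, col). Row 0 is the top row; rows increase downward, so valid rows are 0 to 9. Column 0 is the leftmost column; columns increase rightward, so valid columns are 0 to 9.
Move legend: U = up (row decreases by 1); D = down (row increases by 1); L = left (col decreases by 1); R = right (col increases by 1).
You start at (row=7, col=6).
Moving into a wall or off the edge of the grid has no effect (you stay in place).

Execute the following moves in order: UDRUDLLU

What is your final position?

Start: (row=7, col=6)
  U (up): (row=7, col=6) -> (row=6, col=6)
  D (down): (row=6, col=6) -> (row=7, col=6)
  R (right): (row=7, col=6) -> (row=7, col=7)
  U (up): (row=7, col=7) -> (row=6, col=7)
  D (down): (row=6, col=7) -> (row=7, col=7)
  L (left): (row=7, col=7) -> (row=7, col=6)
  L (left): (row=7, col=6) -> (row=7, col=5)
  U (up): (row=7, col=5) -> (row=6, col=5)
Final: (row=6, col=5)

Answer: Final position: (row=6, col=5)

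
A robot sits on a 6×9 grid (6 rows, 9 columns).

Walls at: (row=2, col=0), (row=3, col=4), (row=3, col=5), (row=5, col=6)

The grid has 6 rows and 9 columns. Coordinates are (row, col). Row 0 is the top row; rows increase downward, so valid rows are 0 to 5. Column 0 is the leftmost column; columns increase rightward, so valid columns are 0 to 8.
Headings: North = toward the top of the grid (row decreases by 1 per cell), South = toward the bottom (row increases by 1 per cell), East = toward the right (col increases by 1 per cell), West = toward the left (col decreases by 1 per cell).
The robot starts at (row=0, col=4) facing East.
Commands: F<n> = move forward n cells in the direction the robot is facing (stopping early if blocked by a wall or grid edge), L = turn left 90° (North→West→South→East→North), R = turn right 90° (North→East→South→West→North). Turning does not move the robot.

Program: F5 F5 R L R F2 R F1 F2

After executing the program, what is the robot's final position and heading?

Answer: Final position: (row=2, col=5), facing West

Derivation:
Start: (row=0, col=4), facing East
  F5: move forward 4/5 (blocked), now at (row=0, col=8)
  F5: move forward 0/5 (blocked), now at (row=0, col=8)
  R: turn right, now facing South
  L: turn left, now facing East
  R: turn right, now facing South
  F2: move forward 2, now at (row=2, col=8)
  R: turn right, now facing West
  F1: move forward 1, now at (row=2, col=7)
  F2: move forward 2, now at (row=2, col=5)
Final: (row=2, col=5), facing West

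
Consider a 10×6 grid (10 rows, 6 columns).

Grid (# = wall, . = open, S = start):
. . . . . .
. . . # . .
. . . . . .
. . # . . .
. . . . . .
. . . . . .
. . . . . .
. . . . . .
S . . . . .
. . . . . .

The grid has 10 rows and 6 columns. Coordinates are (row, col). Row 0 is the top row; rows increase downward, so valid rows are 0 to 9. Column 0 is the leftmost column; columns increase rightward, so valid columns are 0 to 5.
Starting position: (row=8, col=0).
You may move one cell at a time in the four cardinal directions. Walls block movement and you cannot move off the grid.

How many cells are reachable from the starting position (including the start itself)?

BFS flood-fill from (row=8, col=0):
  Distance 0: (row=8, col=0)
  Distance 1: (row=7, col=0), (row=8, col=1), (row=9, col=0)
  Distance 2: (row=6, col=0), (row=7, col=1), (row=8, col=2), (row=9, col=1)
  Distance 3: (row=5, col=0), (row=6, col=1), (row=7, col=2), (row=8, col=3), (row=9, col=2)
  Distance 4: (row=4, col=0), (row=5, col=1), (row=6, col=2), (row=7, col=3), (row=8, col=4), (row=9, col=3)
  Distance 5: (row=3, col=0), (row=4, col=1), (row=5, col=2), (row=6, col=3), (row=7, col=4), (row=8, col=5), (row=9, col=4)
  Distance 6: (row=2, col=0), (row=3, col=1), (row=4, col=2), (row=5, col=3), (row=6, col=4), (row=7, col=5), (row=9, col=5)
  Distance 7: (row=1, col=0), (row=2, col=1), (row=4, col=3), (row=5, col=4), (row=6, col=5)
  Distance 8: (row=0, col=0), (row=1, col=1), (row=2, col=2), (row=3, col=3), (row=4, col=4), (row=5, col=5)
  Distance 9: (row=0, col=1), (row=1, col=2), (row=2, col=3), (row=3, col=4), (row=4, col=5)
  Distance 10: (row=0, col=2), (row=2, col=4), (row=3, col=5)
  Distance 11: (row=0, col=3), (row=1, col=4), (row=2, col=5)
  Distance 12: (row=0, col=4), (row=1, col=5)
  Distance 13: (row=0, col=5)
Total reachable: 58 (grid has 58 open cells total)

Answer: Reachable cells: 58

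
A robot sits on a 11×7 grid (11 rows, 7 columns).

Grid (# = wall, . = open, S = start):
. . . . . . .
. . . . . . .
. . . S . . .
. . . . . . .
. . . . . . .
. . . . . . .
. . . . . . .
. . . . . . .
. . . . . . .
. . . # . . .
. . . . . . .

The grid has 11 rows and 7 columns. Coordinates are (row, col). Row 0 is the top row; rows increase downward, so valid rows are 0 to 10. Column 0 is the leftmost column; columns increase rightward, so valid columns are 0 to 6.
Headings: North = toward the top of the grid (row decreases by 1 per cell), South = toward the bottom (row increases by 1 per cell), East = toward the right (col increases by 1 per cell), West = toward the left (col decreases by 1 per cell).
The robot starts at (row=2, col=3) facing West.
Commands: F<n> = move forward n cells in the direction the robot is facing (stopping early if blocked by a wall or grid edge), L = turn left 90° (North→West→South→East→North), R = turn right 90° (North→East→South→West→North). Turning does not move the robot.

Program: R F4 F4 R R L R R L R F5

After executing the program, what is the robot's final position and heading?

Start: (row=2, col=3), facing West
  R: turn right, now facing North
  F4: move forward 2/4 (blocked), now at (row=0, col=3)
  F4: move forward 0/4 (blocked), now at (row=0, col=3)
  R: turn right, now facing East
  R: turn right, now facing South
  L: turn left, now facing East
  R: turn right, now facing South
  R: turn right, now facing West
  L: turn left, now facing South
  R: turn right, now facing West
  F5: move forward 3/5 (blocked), now at (row=0, col=0)
Final: (row=0, col=0), facing West

Answer: Final position: (row=0, col=0), facing West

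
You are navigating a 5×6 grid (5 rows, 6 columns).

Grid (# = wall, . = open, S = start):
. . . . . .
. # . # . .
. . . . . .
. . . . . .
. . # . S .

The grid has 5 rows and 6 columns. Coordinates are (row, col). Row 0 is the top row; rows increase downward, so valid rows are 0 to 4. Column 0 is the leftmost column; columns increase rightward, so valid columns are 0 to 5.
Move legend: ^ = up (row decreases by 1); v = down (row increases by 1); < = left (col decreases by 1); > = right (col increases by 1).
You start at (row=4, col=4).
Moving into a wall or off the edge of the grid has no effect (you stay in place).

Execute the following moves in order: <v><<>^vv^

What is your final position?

Start: (row=4, col=4)
  < (left): (row=4, col=4) -> (row=4, col=3)
  v (down): blocked, stay at (row=4, col=3)
  > (right): (row=4, col=3) -> (row=4, col=4)
  < (left): (row=4, col=4) -> (row=4, col=3)
  < (left): blocked, stay at (row=4, col=3)
  > (right): (row=4, col=3) -> (row=4, col=4)
  ^ (up): (row=4, col=4) -> (row=3, col=4)
  v (down): (row=3, col=4) -> (row=4, col=4)
  v (down): blocked, stay at (row=4, col=4)
  ^ (up): (row=4, col=4) -> (row=3, col=4)
Final: (row=3, col=4)

Answer: Final position: (row=3, col=4)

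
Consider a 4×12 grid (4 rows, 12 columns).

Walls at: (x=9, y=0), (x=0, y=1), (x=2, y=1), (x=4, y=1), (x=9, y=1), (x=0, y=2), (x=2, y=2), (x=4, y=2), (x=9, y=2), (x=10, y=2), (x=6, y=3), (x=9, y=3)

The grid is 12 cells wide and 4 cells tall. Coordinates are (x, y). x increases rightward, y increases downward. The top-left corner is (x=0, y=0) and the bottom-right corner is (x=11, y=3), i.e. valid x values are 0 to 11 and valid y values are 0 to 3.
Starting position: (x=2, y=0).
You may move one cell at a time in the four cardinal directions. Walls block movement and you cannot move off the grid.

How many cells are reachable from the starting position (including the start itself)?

Answer: Reachable cells: 29

Derivation:
BFS flood-fill from (x=2, y=0):
  Distance 0: (x=2, y=0)
  Distance 1: (x=1, y=0), (x=3, y=0)
  Distance 2: (x=0, y=0), (x=4, y=0), (x=1, y=1), (x=3, y=1)
  Distance 3: (x=5, y=0), (x=1, y=2), (x=3, y=2)
  Distance 4: (x=6, y=0), (x=5, y=1), (x=1, y=3), (x=3, y=3)
  Distance 5: (x=7, y=0), (x=6, y=1), (x=5, y=2), (x=0, y=3), (x=2, y=3), (x=4, y=3)
  Distance 6: (x=8, y=0), (x=7, y=1), (x=6, y=2), (x=5, y=3)
  Distance 7: (x=8, y=1), (x=7, y=2)
  Distance 8: (x=8, y=2), (x=7, y=3)
  Distance 9: (x=8, y=3)
Total reachable: 29 (grid has 36 open cells total)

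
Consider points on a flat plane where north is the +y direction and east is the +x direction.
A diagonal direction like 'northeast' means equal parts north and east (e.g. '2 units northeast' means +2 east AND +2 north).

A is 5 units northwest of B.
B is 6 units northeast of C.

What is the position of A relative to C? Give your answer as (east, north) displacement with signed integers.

Place C at the origin (east=0, north=0).
  B is 6 units northeast of C: delta (east=+6, north=+6); B at (east=6, north=6).
  A is 5 units northwest of B: delta (east=-5, north=+5); A at (east=1, north=11).
Therefore A relative to C: (east=1, north=11).

Answer: A is at (east=1, north=11) relative to C.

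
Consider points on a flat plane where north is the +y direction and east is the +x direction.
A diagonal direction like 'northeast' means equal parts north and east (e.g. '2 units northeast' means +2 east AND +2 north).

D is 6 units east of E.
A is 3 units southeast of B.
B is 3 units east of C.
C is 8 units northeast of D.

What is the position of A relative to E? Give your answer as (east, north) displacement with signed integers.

Place E at the origin (east=0, north=0).
  D is 6 units east of E: delta (east=+6, north=+0); D at (east=6, north=0).
  C is 8 units northeast of D: delta (east=+8, north=+8); C at (east=14, north=8).
  B is 3 units east of C: delta (east=+3, north=+0); B at (east=17, north=8).
  A is 3 units southeast of B: delta (east=+3, north=-3); A at (east=20, north=5).
Therefore A relative to E: (east=20, north=5).

Answer: A is at (east=20, north=5) relative to E.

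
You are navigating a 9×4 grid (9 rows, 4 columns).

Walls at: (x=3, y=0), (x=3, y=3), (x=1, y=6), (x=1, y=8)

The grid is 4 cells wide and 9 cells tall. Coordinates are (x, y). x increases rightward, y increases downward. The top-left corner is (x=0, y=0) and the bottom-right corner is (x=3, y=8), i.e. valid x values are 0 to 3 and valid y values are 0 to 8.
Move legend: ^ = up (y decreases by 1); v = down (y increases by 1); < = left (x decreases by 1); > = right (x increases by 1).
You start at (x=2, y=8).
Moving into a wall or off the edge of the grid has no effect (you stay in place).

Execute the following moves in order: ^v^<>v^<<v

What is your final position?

Start: (x=2, y=8)
  ^ (up): (x=2, y=8) -> (x=2, y=7)
  v (down): (x=2, y=7) -> (x=2, y=8)
  ^ (up): (x=2, y=8) -> (x=2, y=7)
  < (left): (x=2, y=7) -> (x=1, y=7)
  > (right): (x=1, y=7) -> (x=2, y=7)
  v (down): (x=2, y=7) -> (x=2, y=8)
  ^ (up): (x=2, y=8) -> (x=2, y=7)
  < (left): (x=2, y=7) -> (x=1, y=7)
  < (left): (x=1, y=7) -> (x=0, y=7)
  v (down): (x=0, y=7) -> (x=0, y=8)
Final: (x=0, y=8)

Answer: Final position: (x=0, y=8)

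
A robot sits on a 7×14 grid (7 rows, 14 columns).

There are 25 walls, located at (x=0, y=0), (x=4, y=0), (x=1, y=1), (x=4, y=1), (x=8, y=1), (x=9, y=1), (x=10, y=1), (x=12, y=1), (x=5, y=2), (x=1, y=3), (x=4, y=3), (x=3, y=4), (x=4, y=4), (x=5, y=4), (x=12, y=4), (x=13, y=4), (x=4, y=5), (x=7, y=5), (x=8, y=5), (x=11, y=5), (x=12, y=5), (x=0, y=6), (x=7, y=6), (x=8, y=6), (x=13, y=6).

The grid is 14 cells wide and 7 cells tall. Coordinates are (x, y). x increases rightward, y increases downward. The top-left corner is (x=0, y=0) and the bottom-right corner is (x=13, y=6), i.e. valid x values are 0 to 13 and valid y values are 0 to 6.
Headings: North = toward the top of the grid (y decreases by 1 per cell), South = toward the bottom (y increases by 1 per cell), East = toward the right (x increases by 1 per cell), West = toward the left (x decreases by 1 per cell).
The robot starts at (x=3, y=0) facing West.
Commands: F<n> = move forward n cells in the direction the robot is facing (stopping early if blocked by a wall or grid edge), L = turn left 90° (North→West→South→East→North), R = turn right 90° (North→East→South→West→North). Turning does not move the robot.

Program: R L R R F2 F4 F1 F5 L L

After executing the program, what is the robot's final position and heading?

Answer: Final position: (x=3, y=0), facing West

Derivation:
Start: (x=3, y=0), facing West
  R: turn right, now facing North
  L: turn left, now facing West
  R: turn right, now facing North
  R: turn right, now facing East
  F2: move forward 0/2 (blocked), now at (x=3, y=0)
  F4: move forward 0/4 (blocked), now at (x=3, y=0)
  F1: move forward 0/1 (blocked), now at (x=3, y=0)
  F5: move forward 0/5 (blocked), now at (x=3, y=0)
  L: turn left, now facing North
  L: turn left, now facing West
Final: (x=3, y=0), facing West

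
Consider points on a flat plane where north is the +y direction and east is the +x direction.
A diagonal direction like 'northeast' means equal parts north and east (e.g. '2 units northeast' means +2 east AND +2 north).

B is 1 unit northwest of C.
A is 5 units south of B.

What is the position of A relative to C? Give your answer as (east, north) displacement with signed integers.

Place C at the origin (east=0, north=0).
  B is 1 unit northwest of C: delta (east=-1, north=+1); B at (east=-1, north=1).
  A is 5 units south of B: delta (east=+0, north=-5); A at (east=-1, north=-4).
Therefore A relative to C: (east=-1, north=-4).

Answer: A is at (east=-1, north=-4) relative to C.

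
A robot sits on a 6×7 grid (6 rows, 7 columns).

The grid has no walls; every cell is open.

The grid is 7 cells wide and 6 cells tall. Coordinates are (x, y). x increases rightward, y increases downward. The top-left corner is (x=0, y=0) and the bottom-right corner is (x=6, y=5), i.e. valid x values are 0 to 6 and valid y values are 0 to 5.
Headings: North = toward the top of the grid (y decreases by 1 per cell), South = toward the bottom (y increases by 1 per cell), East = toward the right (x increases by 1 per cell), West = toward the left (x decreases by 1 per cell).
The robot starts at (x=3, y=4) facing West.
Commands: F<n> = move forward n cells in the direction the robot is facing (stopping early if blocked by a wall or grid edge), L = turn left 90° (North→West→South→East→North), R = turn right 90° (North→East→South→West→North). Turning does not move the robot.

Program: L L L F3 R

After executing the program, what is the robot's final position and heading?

Answer: Final position: (x=3, y=1), facing East

Derivation:
Start: (x=3, y=4), facing West
  L: turn left, now facing South
  L: turn left, now facing East
  L: turn left, now facing North
  F3: move forward 3, now at (x=3, y=1)
  R: turn right, now facing East
Final: (x=3, y=1), facing East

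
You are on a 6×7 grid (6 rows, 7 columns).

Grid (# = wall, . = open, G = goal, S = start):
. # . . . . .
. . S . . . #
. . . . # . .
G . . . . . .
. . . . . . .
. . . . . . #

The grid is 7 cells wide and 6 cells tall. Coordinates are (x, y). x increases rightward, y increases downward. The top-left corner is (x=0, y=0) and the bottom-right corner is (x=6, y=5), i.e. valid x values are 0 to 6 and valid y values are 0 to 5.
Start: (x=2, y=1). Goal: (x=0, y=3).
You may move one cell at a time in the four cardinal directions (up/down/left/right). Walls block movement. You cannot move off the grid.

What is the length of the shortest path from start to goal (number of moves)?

BFS from (x=2, y=1) until reaching (x=0, y=3):
  Distance 0: (x=2, y=1)
  Distance 1: (x=2, y=0), (x=1, y=1), (x=3, y=1), (x=2, y=2)
  Distance 2: (x=3, y=0), (x=0, y=1), (x=4, y=1), (x=1, y=2), (x=3, y=2), (x=2, y=3)
  Distance 3: (x=0, y=0), (x=4, y=0), (x=5, y=1), (x=0, y=2), (x=1, y=3), (x=3, y=3), (x=2, y=4)
  Distance 4: (x=5, y=0), (x=5, y=2), (x=0, y=3), (x=4, y=3), (x=1, y=4), (x=3, y=4), (x=2, y=5)  <- goal reached here
One shortest path (4 moves): (x=2, y=1) -> (x=1, y=1) -> (x=0, y=1) -> (x=0, y=2) -> (x=0, y=3)

Answer: Shortest path length: 4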